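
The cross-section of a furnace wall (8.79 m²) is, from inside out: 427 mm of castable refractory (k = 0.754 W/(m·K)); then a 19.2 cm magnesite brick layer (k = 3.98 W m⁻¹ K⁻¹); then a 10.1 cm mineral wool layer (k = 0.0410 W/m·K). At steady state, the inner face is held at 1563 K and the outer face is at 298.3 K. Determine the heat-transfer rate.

Q = 3610 W

Treat each layer as a resistance in series:
  R_castable refractory = L/(kA) = 0.427/(0.754·8.79) = 0.06443 K/W
  R_magnesite brick = L/(kA) = 0.192/(3.98·8.79) = 0.005488 K/W
  R_mineral wool = L/(kA) = 0.101/(0.0410·8.79) = 0.2803 K/W
ΣR = 0.06443 + 0.005488 + 0.2803 = 0.3502 K/W
Q = ΔT/ΣR = (1563 K − 298.3 K)/0.3502 = 3610 W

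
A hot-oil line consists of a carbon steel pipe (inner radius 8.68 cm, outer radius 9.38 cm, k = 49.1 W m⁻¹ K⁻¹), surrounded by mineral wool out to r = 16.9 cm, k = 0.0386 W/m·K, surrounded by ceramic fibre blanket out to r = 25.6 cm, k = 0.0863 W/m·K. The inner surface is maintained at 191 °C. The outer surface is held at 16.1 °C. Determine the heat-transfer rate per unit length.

Q' = 54.8 W/m

Resistance network (inner→outer):
  R'_carbon steel = ln(0.0938/0.0868)/(2πk) = 0.07756/(2π·49.1) = 2.514×10^-4 m·K/W
  R'_mineral wool = ln(0.169/0.0938)/(2πk) = 0.5887/(2π·0.0386) = 2.427 m·K/W
  R'_ceramic fibre blanket = ln(0.256/0.169)/(2πk) = 0.4153/(2π·0.0863) = 0.7659 m·K/W
ΣR = 2.514×10^-4 + 2.427 + 0.7659 = 3.193 m·K/W
Q' = ΔT/ΣR = (191 °C − 16.1 °C)/3.193 = 54.8 W/m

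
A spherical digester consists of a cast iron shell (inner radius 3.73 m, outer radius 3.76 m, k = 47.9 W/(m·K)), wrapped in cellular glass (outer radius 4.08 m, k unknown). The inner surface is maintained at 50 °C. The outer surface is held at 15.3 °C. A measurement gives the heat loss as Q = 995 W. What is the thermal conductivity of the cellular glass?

ΣR = ΔT/Q = |50 − 15.3|/995 = 0.03487 K/W
Known resistances:
  R_cast iron = (1/3.73 − 1/3.76)/(4πk) = 0.002139/(4π·47.9) = 3.554×10^-6 K/W
R_cellular glass = ΣR − ΣR_known = 0.03487 − 3.554×10^-6 = 0.03487 K/W
(1/r₁−1/r₂)/(4πk) = 0.03487 ⇒ k = 0.02086/(4π·0.03487) = 0.0476 W/m·K

k = 0.0476 W/m·K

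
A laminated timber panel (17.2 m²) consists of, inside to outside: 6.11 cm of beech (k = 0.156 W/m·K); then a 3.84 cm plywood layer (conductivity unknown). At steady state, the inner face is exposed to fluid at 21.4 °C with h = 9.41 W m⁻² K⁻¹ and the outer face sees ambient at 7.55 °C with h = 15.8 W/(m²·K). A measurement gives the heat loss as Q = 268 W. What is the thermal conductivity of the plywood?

ΣR = ΔT/Q = |21.4 − 7.55|/268 = 0.05168 K/W
Known resistances:
  R_conv,in = 1/(hA) = 1/(9.41·17.2) = 0.006178 K/W
  R_beech = L/(kA) = 0.0611/(0.156·17.2) = 0.02277 K/W
  R_conv,out = 1/(hA) = 1/(15.8·17.2) = 0.003680 K/W
R_plywood = ΣR − ΣR_known = 0.05168 − 0.03263 = 0.01905 K/W
L/(kA) = 0.01905 ⇒ k = 0.0384/(0.01905·17.2) = 0.117 W/m·K

k = 0.117 W/m·K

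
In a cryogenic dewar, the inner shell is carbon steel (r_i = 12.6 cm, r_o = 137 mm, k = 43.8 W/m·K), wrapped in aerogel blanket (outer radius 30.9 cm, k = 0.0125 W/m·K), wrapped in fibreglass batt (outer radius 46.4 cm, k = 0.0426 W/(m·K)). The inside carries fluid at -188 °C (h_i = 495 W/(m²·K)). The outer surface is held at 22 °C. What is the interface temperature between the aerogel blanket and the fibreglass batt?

Treat each layer as a resistance in series:
  R_conv,in = 1/(4πr²h) = 1/(4π·0.126²·495) = 0.01013 K/W
  R_carbon steel = (1/0.126 − 1/0.137)/(4πk) = 0.6372/(4π·43.8) = 0.001158 K/W
  R_aerogel blanket = (1/0.137 − 1/0.309)/(4πk) = 4.063/(4π·0.0125) = 25.87 K/W
  R_fibreglass batt = (1/0.309 − 1/0.464)/(4πk) = 1.081/(4π·0.0426) = 2.019 K/W
ΣR = 0.01013 + 0.001158 + 25.87 + 2.019 = 27.90 K/W
Q = ΔT/ΣR = (-188 °C − 22 °C)/27.90 = -7.527 W
From the inner boundary to the aerogel blanket/fibreglass batt interface, ΣR_partial = 25.88 K/W.
T_interface = T_in − Q·ΣR_partial = -188 °C − (-7.527)(25.88) = 6.8 °C

T = 6.8 °C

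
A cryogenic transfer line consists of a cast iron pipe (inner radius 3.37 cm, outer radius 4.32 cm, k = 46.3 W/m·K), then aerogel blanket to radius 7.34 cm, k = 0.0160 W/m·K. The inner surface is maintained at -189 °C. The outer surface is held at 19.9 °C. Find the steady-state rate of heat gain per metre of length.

Series thermal resistances, inner to outer:
  R'_cast iron = ln(0.0432/0.0337)/(2πk) = 0.2483/(2π·46.3) = 8.537×10^-4 m·K/W
  R'_aerogel blanket = ln(0.0734/0.0432)/(2πk) = 0.5301/(2π·0.0160) = 5.273 m·K/W
ΣR = 8.537×10^-4 + 5.273 = 5.274 m·K/W
Q' = ΔT/ΣR = (-189 °C − 19.9 °C)/5.274 = -39.6 W/m
(Negative Q' ⇒ heat flows inward; heat gain = 39.6 W/m.)

Q' = 39.6 W/m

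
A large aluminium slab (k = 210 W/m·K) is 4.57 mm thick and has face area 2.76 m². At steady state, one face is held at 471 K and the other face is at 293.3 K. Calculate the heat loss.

Q = kA·ΔT/L = 210 × 2.76 × |471 K − 293.3 K| / 0.00457 = 2.25×10^7 W

Q = 2.25×10^7 W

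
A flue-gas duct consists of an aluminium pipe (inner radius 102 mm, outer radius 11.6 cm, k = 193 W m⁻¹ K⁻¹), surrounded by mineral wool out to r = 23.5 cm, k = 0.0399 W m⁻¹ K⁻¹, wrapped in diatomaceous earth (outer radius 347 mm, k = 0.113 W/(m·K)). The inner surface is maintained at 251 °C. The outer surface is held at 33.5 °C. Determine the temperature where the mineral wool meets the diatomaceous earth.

T = 69.0 °C

Treat each layer as a resistance in series:
  R'_aluminium = ln(0.116/0.102)/(2πk) = 0.1286/(2π·193) = 1.061×10^-4 m·K/W
  R'_mineral wool = ln(0.235/0.116)/(2πk) = 0.7060/(2π·0.0399) = 2.816 m·K/W
  R'_diatomaceous earth = ln(0.347/0.235)/(2πk) = 0.3897/(2π·0.113) = 0.5489 m·K/W
ΣR = 1.061×10^-4 + 2.816 + 0.5489 = 3.365 m·K/W
Q' = ΔT/ΣR = (251 °C − 33.5 °C)/3.365 = 64.64 W/m
From the inner boundary to the mineral wool/diatomaceous earth interface, ΣR_partial = 2.816 m·K/W.
T_interface = T_in − Q'·ΣR_partial = 251 °C − (64.64)(2.816) = 69.0 °C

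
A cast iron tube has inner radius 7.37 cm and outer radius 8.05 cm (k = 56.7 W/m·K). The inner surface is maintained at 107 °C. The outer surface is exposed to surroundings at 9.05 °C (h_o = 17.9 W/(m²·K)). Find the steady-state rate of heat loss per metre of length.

Q' = 885 W/m

Series thermal resistances, inner to outer:
  R'_cast iron = ln(0.0805/0.0737)/(2πk) = 0.08825/(2π·56.7) = 2.477×10^-4 m·K/W
  R'_conv,out = 1/(2πr h) = 1/(2π·0.0805·17.9) = 0.1105 m·K/W
ΣR = 2.477×10^-4 + 0.1105 = 0.1107 m·K/W
Q' = ΔT/ΣR = (107 °C − 9.05 °C)/0.1107 = 885 W/m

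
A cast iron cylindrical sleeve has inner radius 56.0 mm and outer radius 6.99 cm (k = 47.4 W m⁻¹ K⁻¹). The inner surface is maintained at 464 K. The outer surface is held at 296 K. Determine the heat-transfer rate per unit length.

Q' = 2πk·ΔT/ln(r₂/r₁) = 2π × 47.4 × 168 / ln(0.0699/0.0560) = 2.26×10^5 W/m

Q' = 2.26×10^5 W/m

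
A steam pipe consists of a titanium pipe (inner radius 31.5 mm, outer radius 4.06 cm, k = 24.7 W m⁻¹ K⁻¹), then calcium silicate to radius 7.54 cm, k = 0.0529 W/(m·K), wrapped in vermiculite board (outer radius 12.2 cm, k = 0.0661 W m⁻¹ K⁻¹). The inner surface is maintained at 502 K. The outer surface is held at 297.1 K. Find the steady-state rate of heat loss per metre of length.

Treat each layer as a resistance in series:
  R'_titanium = ln(0.0406/0.0315)/(2πk) = 0.2538/(2π·24.7) = 0.001635 m·K/W
  R'_calcium silicate = ln(0.0754/0.0406)/(2πk) = 0.6190/(2π·0.0529) = 1.862 m·K/W
  R'_vermiculite board = ln(0.122/0.0754)/(2πk) = 0.4812/(2π·0.0661) = 1.159 m·K/W
ΣR = 0.001635 + 1.862 + 1.159 = 3.023 m·K/W
Q' = ΔT/ΣR = (502 K − 297.1 K)/3.023 = 67.8 W/m

Q' = 67.8 W/m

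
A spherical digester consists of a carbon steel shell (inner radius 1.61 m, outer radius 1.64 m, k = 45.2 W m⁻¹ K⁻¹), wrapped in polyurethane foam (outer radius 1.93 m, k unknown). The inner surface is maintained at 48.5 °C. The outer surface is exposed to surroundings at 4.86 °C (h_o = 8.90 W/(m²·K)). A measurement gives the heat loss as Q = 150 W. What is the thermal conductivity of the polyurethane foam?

ΣR = ΔT/Q = |48.5 − 4.86|/150 = 0.2909 K/W
Known resistances:
  R_carbon steel = (1/1.61 − 1/1.64)/(4πk) = 0.01136/(4π·45.2) = 2.000×10^-5 K/W
  R_conv,out = 1/(4πr²h) = 1/(4π·1.93²·8.90) = 0.002400 K/W
R_polyurethane foam = ΣR − ΣR_known = 0.2909 − 0.002420 = 0.2885 K/W
(1/r₁−1/r₂)/(4πk) = 0.2885 ⇒ k = 0.09162/(4π·0.2885) = 0.0253 W/m·K

k = 0.0253 W/m·K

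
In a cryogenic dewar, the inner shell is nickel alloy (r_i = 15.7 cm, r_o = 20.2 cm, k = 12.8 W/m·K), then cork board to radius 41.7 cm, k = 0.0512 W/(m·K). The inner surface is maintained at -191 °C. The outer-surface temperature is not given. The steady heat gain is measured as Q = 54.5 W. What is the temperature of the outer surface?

Series resistances:
  R_nickel alloy = (1/0.157 − 1/0.202)/(4πk) = 1.419/(4π·12.8) = 0.008821 K/W
  R_cork board = (1/0.202 − 1/0.417)/(4πk) = 2.552/(4π·0.0512) = 3.967 K/W
ΣR = 3.976 K/W
ΔT = Q·ΣR = 54.5 × 3.976 = 216.7 K
Heat flows inward, so T_out = T_in + ΔT = -191 + 216.7 = 25.7 °C

T_out = 25.7 °C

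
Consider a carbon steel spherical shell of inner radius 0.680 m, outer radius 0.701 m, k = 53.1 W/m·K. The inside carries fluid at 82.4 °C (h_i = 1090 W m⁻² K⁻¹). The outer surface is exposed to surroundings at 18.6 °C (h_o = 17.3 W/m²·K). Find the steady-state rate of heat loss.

Q = 6.66 kW

Resistance network (inner→outer):
  R_conv,in = 1/(4πr²h) = 1/(4π·0.680²·1090) = 1.579×10^-4 K/W
  R_carbon steel = (1/0.680 − 1/0.701)/(4πk) = 0.04405/(4π·53.1) = 6.602×10^-5 K/W
  R_conv,out = 1/(4πr²h) = 1/(4π·0.701²·17.3) = 0.009361 K/W
ΣR = 1.579×10^-4 + 6.602×10^-5 + 0.009361 = 0.009585 K/W
Q = ΔT/ΣR = (82.4 °C − 18.6 °C)/0.009585 = 6660 W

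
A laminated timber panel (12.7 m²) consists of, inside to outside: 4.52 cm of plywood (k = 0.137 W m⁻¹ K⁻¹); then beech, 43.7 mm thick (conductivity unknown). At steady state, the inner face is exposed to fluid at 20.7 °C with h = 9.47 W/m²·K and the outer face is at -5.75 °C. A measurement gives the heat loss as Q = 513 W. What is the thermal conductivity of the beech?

k = 0.199 W/m·K

ΣR = ΔT/Q = |20.7 − -5.75|/513 = 0.05156 K/W
Known resistances:
  R_conv,in = 1/(hA) = 1/(9.47·12.7) = 0.008315 K/W
  R_plywood = L/(kA) = 0.0452/(0.137·12.7) = 0.02598 K/W
R_beech = ΣR − ΣR_known = 0.05156 − 0.03429 = 0.01727 K/W
L/(kA) = 0.01727 ⇒ k = 0.0437/(0.01727·12.7) = 0.199 W/m·K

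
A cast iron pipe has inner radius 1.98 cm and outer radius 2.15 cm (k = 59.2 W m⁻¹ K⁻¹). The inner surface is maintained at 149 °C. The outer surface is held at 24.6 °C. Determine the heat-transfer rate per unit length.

Q' = 5.62×10^5 W/m

Q' = 2πk·ΔT/ln(r₂/r₁) = 2π × 59.2 × 124.4 / ln(0.0215/0.0198) = 5.62×10^5 W/m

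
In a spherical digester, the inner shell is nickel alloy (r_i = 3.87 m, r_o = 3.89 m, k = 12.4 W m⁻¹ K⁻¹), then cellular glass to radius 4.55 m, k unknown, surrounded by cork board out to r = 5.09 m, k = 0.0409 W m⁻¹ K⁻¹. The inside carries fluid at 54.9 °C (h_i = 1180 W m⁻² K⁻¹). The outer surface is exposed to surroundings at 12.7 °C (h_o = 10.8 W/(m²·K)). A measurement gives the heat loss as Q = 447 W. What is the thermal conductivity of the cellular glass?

ΣR = ΔT/Q = |54.9 − 12.7|/447 = 0.09441 K/W
Known resistances:
  R_conv,in = 1/(4πr²h) = 1/(4π·3.87²·1180) = 4.503×10^-6 K/W
  R_nickel alloy = (1/3.87 − 1/3.89)/(4πk) = 0.001329/(4π·12.4) = 8.526×10^-6 K/W
  R_cork board = (1/4.55 − 1/5.09)/(4πk) = 0.02332/(4π·0.0409) = 0.04537 K/W
  R_conv,out = 1/(4πr²h) = 1/(4π·5.09²·10.8) = 2.844×10^-4 K/W
R_cellular glass = ΣR − ΣR_known = 0.09441 − 0.04567 = 0.04874 K/W
(1/r₁−1/r₂)/(4πk) = 0.04874 ⇒ k = 0.03729/(4π·0.04874) = 0.0609 W/m·K

k = 0.0609 W/m·K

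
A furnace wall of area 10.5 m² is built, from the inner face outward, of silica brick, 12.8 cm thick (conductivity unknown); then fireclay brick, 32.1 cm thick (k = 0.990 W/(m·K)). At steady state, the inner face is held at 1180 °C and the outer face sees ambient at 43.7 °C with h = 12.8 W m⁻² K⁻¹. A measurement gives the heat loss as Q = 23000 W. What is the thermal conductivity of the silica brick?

ΣR = ΔT/Q = |1180 − 43.7|/23000 = 0.04940 K/W
Known resistances:
  R_fireclay brick = L/(kA) = 0.321/(0.990·10.5) = 0.03088 K/W
  R_conv,out = 1/(hA) = 1/(12.8·10.5) = 0.007440 K/W
R_silica brick = ΣR − ΣR_known = 0.04940 − 0.03832 = 0.01108 K/W
L/(kA) = 0.01108 ⇒ k = 0.128/(0.01108·10.5) = 1.10 W/m·K

k = 1.10 W/m·K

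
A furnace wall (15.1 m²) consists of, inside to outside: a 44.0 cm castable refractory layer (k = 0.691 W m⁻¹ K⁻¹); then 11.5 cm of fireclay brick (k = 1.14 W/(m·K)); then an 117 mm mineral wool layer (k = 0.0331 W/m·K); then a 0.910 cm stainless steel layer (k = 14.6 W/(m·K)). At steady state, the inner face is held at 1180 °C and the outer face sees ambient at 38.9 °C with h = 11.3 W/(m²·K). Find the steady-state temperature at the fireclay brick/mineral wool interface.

Series thermal resistances, inner to outer:
  R_castable refractory = L/(kA) = 0.440/(0.691·15.1) = 0.04217 K/W
  R_fireclay brick = L/(kA) = 0.115/(1.14·15.1) = 0.006681 K/W
  R_mineral wool = L/(kA) = 0.117/(0.0331·15.1) = 0.2341 K/W
  R_stainless steel = L/(kA) = 0.00910/(14.6·15.1) = 4.128×10^-5 K/W
  R_conv,out = 1/(hA) = 1/(11.3·15.1) = 0.005861 K/W
ΣR = 0.04217 + 0.006681 + 0.2341 + 4.128×10^-5 + 0.005861 = 0.2889 K/W
Q = ΔT/ΣR = (1180 °C − 38.9 °C)/0.2889 = 3950 W
From the inner boundary to the fireclay brick/mineral wool interface, ΣR_partial = 0.04885 K/W.
T_interface = T_in − Q·ΣR_partial = 1180 °C − (3950)(0.04885) = 987 °C

T = 987 °C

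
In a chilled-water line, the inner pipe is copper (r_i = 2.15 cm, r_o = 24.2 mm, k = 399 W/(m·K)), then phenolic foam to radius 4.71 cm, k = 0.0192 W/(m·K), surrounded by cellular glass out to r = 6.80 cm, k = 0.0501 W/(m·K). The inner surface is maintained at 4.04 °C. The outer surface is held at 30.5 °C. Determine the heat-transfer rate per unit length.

Q' = 3.96 W/m

Treat each layer as a resistance in series:
  R'_copper = ln(0.0242/0.0215)/(2πk) = 0.1183/(2π·399) = 4.719×10^-5 m·K/W
  R'_phenolic foam = ln(0.0471/0.0242)/(2πk) = 0.6659/(2π·0.0192) = 5.520 m·K/W
  R'_cellular glass = ln(0.0680/0.0471)/(2πk) = 0.3672/(2π·0.0501) = 1.167 m·K/W
ΣR = 4.719×10^-5 + 5.520 + 1.167 = 6.687 m·K/W
Q' = ΔT/ΣR = (4.04 °C − 30.5 °C)/6.687 = -3.96 W/m
(Negative Q' ⇒ heat flows inward; heat gain = 3.96 W/m.)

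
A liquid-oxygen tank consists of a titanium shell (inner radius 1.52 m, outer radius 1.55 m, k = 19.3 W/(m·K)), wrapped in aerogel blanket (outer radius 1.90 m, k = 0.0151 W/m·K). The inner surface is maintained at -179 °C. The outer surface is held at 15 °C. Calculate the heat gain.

Q = 310 W

Resistance network (inner→outer):
  R_titanium = (1/1.52 − 1/1.55)/(4πk) = 0.01273/(4π·19.3) = 5.250×10^-5 K/W
  R_aerogel blanket = (1/1.55 − 1/1.90)/(4πk) = 0.1188/(4π·0.0151) = 0.6263 K/W
ΣR = 5.250×10^-5 + 0.6263 = 0.6264 K/W
Q = ΔT/ΣR = (-179 °C − 15 °C)/0.6264 = -310 W
(Negative Q ⇒ heat flows inward; heat gain = 310 W.)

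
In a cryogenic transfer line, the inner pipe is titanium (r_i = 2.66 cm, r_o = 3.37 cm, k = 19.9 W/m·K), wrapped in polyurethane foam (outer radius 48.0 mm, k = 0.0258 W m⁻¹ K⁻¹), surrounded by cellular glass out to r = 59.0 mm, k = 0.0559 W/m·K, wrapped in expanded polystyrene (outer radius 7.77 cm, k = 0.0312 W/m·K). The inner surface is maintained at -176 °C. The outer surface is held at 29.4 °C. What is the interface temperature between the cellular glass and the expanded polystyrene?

T = -39.7 °C

Series thermal resistances, inner to outer:
  R'_titanium = ln(0.0337/0.0266)/(2πk) = 0.2366/(2π·19.9) = 0.001892 m·K/W
  R'_polyurethane foam = ln(0.0480/0.0337)/(2πk) = 0.3537/(2π·0.0258) = 2.182 m·K/W
  R'_cellular glass = ln(0.0590/0.0480)/(2πk) = 0.2063/(2π·0.0559) = 0.5875 m·K/W
  R'_expanded polystyrene = ln(0.0777/0.0590)/(2πk) = 0.2753/(2π·0.0312) = 1.404 m·K/W
ΣR = 0.001892 + 2.182 + 0.5875 + 1.404 = 4.175 m·K/W
Q' = ΔT/ΣR = (-176 °C − 29.4 °C)/4.175 = -49.20 W/m
From the inner boundary to the cellular glass/expanded polystyrene interface, ΣR_partial = 2.771 m·K/W.
T_interface = T_in − Q'·ΣR_partial = -176 °C − (-49.20)(2.771) = -39.7 °C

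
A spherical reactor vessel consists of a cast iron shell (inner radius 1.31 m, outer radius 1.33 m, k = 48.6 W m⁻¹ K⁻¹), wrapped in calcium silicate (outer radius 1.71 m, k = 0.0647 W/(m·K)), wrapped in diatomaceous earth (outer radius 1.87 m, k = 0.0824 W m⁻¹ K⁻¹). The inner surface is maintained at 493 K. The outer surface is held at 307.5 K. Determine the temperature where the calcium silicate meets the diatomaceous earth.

T = 342.8 K

Treat each layer as a resistance in series:
  R_cast iron = (1/1.31 − 1/1.33)/(4πk) = 0.01148/(4π·48.6) = 1.880×10^-5 K/W
  R_calcium silicate = (1/1.33 − 1/1.71)/(4πk) = 0.1671/(4π·0.0647) = 0.2055 K/W
  R_diatomaceous earth = (1/1.71 − 1/1.87)/(4πk) = 0.05004/(4π·0.0824) = 0.04832 K/W
ΣR = 1.880×10^-5 + 0.2055 + 0.04832 = 0.2538 K/W
Q = ΔT/ΣR = (493 K − 307.5 K)/0.2538 = 730.9 W
From the inner boundary to the calcium silicate/diatomaceous earth interface, ΣR_partial = 0.2055 K/W.
T_interface = T_in − Q·ΣR_partial = 493 K − (730.9)(0.2055) = 342.8 K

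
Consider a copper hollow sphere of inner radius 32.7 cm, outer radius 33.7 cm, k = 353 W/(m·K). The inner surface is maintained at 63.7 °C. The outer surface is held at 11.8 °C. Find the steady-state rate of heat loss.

Q = 2.54×10^6 W

Q = 4πk·ΔT/(1/r₁ − 1/r₂) = 4π × 353 × 51.9 / (1/0.327 − 1/0.337) = 2.54×10^6 W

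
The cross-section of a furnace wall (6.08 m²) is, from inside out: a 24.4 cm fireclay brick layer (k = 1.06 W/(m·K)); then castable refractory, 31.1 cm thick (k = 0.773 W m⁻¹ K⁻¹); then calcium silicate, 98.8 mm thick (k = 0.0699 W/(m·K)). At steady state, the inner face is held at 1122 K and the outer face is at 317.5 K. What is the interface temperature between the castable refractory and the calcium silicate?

T = 873 K

Resistance network (inner→outer):
  R_fireclay brick = L/(kA) = 0.244/(1.06·6.08) = 0.03786 K/W
  R_castable refractory = L/(kA) = 0.311/(0.773·6.08) = 0.06617 K/W
  R_calcium silicate = L/(kA) = 0.0988/(0.0699·6.08) = 0.2325 K/W
ΣR = 0.03786 + 0.06617 + 0.2325 = 0.3365 K/W
Q = ΔT/ΣR = (1122 K − 317.5 K)/0.3365 = 2391 W
From the inner boundary to the castable refractory/calcium silicate interface, ΣR_partial = 0.1040 K/W.
T_interface = T_in − Q·ΣR_partial = 1122 K − (2391)(0.1040) = 873 K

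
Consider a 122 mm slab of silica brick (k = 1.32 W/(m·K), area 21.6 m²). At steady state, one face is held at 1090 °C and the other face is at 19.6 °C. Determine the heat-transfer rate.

Q = kA·ΔT/L = 1.32 × 21.6 × |1090 °C − 19.6 °C| / 0.122 = 2.50×10^5 W

Q = 250 kW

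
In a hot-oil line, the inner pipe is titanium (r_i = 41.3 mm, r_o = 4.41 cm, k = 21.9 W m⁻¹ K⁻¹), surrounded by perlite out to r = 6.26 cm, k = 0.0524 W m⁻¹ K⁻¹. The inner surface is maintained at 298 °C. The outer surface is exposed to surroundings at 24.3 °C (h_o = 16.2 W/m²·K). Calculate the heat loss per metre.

Q' = 224 W/m

Treat each layer as a resistance in series:
  R'_titanium = ln(0.0441/0.0413)/(2πk) = 0.06560/(2π·21.9) = 4.767×10^-4 m·K/W
  R'_perlite = ln(0.0626/0.0441)/(2πk) = 0.3503/(2π·0.0524) = 1.064 m·K/W
  R'_conv,out = 1/(2πr h) = 1/(2π·0.0626·16.2) = 0.1569 m·K/W
ΣR = 4.767×10^-4 + 1.064 + 0.1569 = 1.221 m·K/W
Q' = ΔT/ΣR = (298 °C − 24.3 °C)/1.221 = 224 W/m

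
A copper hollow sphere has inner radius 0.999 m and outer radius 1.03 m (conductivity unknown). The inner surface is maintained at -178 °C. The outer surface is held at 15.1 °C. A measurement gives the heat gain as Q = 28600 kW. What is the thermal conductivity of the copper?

k = 355 W/m·K

ΣR = ΔT/Q = |-178 − 15.1|/2.86×10^7 = 6.752×10^-6 K/W
(1/r₁−1/r₂)/(4πk) = 6.752×10^-6 ⇒ k = 0.03013/(4π·6.752×10^-6) = 355 W/m·K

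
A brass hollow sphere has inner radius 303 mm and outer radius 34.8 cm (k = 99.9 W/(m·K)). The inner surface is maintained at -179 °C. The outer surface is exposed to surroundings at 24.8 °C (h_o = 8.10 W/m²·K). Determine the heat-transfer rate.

Series thermal resistances, inner to outer:
  R_brass = (1/0.303 − 1/0.348)/(4πk) = 0.4268/(4π·99.9) = 3.400×10^-4 K/W
  R_conv,out = 1/(4πr²h) = 1/(4π·0.348²·8.10) = 0.08112 K/W
ΣR = 3.400×10^-4 + 0.08112 = 0.08146 K/W
Q = ΔT/ΣR = (-179 °C − 24.8 °C)/0.08146 = -2500 W
(Negative Q ⇒ heat flows inward; heat gain = 2500 W.)

Q = 2500 W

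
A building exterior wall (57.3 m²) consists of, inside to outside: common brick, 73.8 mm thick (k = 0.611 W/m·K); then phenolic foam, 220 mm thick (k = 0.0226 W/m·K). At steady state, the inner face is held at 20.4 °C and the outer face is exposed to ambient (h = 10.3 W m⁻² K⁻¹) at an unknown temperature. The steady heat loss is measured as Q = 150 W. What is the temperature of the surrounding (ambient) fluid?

T_out = -5.65 °C

Sum the resistances:
  R_common brick = L/(kA) = 0.0738/(0.611·57.3) = 0.002108 K/W
  R_phenolic foam = L/(kA) = 0.220/(0.0226·57.3) = 0.1699 K/W
  R_conv,out = 1/(hA) = 1/(10.3·57.3) = 0.001694 K/W
ΣR = 0.1737 K/W
ΔT = Q·ΣR = 150 × 0.1737 = 26.05 K
Heat flows outward, so T_out = T_in − ΔT = 20.4 − 26.05 = -5.65 °C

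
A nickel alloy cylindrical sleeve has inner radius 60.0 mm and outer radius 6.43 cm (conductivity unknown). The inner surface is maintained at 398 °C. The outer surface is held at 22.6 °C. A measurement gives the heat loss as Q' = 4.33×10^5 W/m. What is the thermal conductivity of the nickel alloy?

ΣR = ΔT/Q' = |398 − 22.6|/4.33×10^5 = 8.670×10^-4 m·K/W
ln(r₂/r₁)/(2πk) = 8.670×10^-4 ⇒ k = 0.06922/(2π·8.670×10^-4) = 12.7 W/m·K

k = 12.7 W/m·K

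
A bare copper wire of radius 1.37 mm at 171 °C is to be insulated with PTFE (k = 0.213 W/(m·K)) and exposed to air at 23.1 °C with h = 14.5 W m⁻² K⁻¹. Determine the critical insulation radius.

r_cr = 1.47 cm

For a cylinder, r_cr = k_ins/h = 0.213/14.5 = 0.0147 m = 1.47 cm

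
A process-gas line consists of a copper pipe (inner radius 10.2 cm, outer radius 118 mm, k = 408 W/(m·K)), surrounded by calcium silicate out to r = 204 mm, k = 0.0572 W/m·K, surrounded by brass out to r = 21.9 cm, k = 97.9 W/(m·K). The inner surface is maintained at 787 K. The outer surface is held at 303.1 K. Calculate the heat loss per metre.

Q' = 318 W/m

Series thermal resistances, inner to outer:
  R'_copper = ln(0.118/0.102)/(2πk) = 0.1457/(2π·408) = 5.684×10^-5 m·K/W
  R'_calcium silicate = ln(0.204/0.118)/(2πk) = 0.5474/(2π·0.0572) = 1.523 m·K/W
  R'_brass = ln(0.219/0.204)/(2πk) = 0.07095/(2π·97.9) = 1.153×10^-4 m·K/W
ΣR = 5.684×10^-5 + 1.523 + 1.153×10^-4 = 1.523 m·K/W
Q' = ΔT/ΣR = (787 K − 303.1 K)/1.523 = 318 W/m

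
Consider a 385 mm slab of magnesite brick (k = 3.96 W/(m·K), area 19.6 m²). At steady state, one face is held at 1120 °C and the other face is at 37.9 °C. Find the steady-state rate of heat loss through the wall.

Q = kA·ΔT/L = 3.96 × 19.6 × |1120 °C − 37.9 °C| / 0.385 = 2.18×10^5 W

Q = 218 kW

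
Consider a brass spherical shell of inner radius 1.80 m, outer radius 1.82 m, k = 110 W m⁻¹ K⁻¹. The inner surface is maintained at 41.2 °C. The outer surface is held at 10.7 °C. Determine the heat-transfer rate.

Q = 6.91×10^6 W

Q = 4πk·ΔT/(1/r₁ − 1/r₂) = 4π × 110 × 30.5 / (1/1.80 − 1/1.82) = 6.91×10^6 W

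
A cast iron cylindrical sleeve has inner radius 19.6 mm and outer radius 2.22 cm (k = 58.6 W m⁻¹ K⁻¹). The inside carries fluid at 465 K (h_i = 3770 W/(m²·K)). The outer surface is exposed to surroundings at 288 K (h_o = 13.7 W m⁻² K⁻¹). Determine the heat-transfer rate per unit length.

Q' = 337 W/m

Series thermal resistances, inner to outer:
  R'_conv,in = 1/(2πr h) = 1/(2π·0.0196·3770) = 0.002154 m·K/W
  R'_cast iron = ln(0.0222/0.0196)/(2πk) = 0.1246/(2π·58.6) = 3.383×10^-4 m·K/W
  R'_conv,out = 1/(2πr h) = 1/(2π·0.0222·13.7) = 0.5233 m·K/W
ΣR = 0.002154 + 3.383×10^-4 + 0.5233 = 0.5258 m·K/W
Q' = ΔT/ΣR = (465 K − 288 K)/0.5258 = 337 W/m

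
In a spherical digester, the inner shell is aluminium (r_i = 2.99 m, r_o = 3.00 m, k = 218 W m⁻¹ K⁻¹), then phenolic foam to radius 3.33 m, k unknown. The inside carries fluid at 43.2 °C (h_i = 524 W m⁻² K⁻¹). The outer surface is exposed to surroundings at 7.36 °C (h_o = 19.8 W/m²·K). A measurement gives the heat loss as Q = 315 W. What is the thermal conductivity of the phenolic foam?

k = 0.0232 W/m·K

ΣR = ΔT/Q = |43.2 − 7.36|/315 = 0.1138 K/W
Known resistances:
  R_conv,in = 1/(4πr²h) = 1/(4π·2.99²·524) = 1.699×10^-5 K/W
  R_aluminium = (1/2.99 − 1/3.00)/(4πk) = 0.001115/(4π·218) = 4.070×10^-7 K/W
  R_conv,out = 1/(4πr²h) = 1/(4π·3.33²·19.8) = 3.624×10^-4 K/W
R_phenolic foam = ΣR − ΣR_known = 0.1138 − 3.798×10^-4 = 0.1134 K/W
(1/r₁−1/r₂)/(4πk) = 0.1134 ⇒ k = 0.03303/(4π·0.1134) = 0.0232 W/m·K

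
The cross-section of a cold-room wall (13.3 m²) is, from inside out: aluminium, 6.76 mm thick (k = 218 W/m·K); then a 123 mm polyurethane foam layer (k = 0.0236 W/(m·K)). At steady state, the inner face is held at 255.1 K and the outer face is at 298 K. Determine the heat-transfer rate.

Q = 109 W

Resistance network (inner→outer):
  R_aluminium = L/(kA) = 0.00676/(218·13.3) = 2.332×10^-6 K/W
  R_polyurethane foam = L/(kA) = 0.123/(0.0236·13.3) = 0.3919 K/W
ΣR = 2.332×10^-6 + 0.3919 = 0.3919 K/W
Q = ΔT/ΣR = (255.1 K − 298 K)/0.3919 = -109 W
(Negative Q ⇒ heat flows inward; heat gain = 109 W.)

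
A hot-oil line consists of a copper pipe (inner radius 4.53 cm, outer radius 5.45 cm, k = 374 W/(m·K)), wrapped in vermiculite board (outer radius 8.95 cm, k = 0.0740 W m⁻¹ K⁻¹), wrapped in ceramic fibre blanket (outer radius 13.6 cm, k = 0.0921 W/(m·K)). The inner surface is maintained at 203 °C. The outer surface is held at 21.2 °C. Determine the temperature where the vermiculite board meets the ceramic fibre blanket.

T = 94.6 °C

Resistance network (inner→outer):
  R'_copper = ln(0.0545/0.0453)/(2πk) = 0.1849/(2π·374) = 7.868×10^-5 m·K/W
  R'_vermiculite board = ln(0.0895/0.0545)/(2πk) = 0.4960/(2π·0.0740) = 1.067 m·K/W
  R'_ceramic fibre blanket = ln(0.136/0.0895)/(2πk) = 0.4184/(2π·0.0921) = 0.7231 m·K/W
ΣR = 7.868×10^-5 + 1.067 + 0.7231 = 1.790 m·K/W
Q' = ΔT/ΣR = (203 °C − 21.2 °C)/1.790 = 101.6 W/m
From the inner boundary to the vermiculite board/ceramic fibre blanket interface, ΣR_partial = 1.067 m·K/W.
T_interface = T_in − Q'·ΣR_partial = 203 °C − (101.6)(1.067) = 94.6 °C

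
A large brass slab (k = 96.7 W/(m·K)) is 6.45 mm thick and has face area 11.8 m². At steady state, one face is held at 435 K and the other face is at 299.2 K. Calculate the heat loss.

Q = 2.40×10^7 W

Q = kA·ΔT/L = 96.7 × 11.8 × |435 K − 299.2 K| / 0.00645 = 2.40×10^7 W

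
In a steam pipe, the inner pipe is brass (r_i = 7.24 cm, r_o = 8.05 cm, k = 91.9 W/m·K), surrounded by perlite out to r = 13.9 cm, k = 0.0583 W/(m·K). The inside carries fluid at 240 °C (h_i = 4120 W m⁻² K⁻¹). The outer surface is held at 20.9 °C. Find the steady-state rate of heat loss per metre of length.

Q' = 147 W/m

Resistance network (inner→outer):
  R'_conv,in = 1/(2πr h) = 1/(2π·0.0724·4120) = 5.336×10^-4 m·K/W
  R'_brass = ln(0.0805/0.0724)/(2πk) = 0.1061/(2π·91.9) = 1.837×10^-4 m·K/W
  R'_perlite = ln(0.139/0.0805)/(2πk) = 0.5462/(2π·0.0583) = 1.491 m·K/W
ΣR = 5.336×10^-4 + 1.837×10^-4 + 1.491 = 1.492 m·K/W
Q' = ΔT/ΣR = (240 °C − 20.9 °C)/1.492 = 147 W/m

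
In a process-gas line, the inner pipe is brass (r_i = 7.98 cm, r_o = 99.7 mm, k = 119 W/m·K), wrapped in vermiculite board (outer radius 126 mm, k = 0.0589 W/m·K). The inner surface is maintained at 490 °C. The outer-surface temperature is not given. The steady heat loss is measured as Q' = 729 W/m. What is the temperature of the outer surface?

T_out = 28.6 °C

Series resistances:
  R'_brass = ln(0.0997/0.0798)/(2πk) = 0.2226/(2π·119) = 2.978×10^-4 m·K/W
  R'_vermiculite board = ln(0.126/0.0997)/(2πk) = 0.2341/(2π·0.0589) = 0.6326 m·K/W
ΣR = 0.6329 m·K/W
ΔT = Q'·ΣR = 729 × 0.6329 = 461.4 K
Heat flows outward, so T_out = T_in − ΔT = 490 − 461.4 = 28.6 °C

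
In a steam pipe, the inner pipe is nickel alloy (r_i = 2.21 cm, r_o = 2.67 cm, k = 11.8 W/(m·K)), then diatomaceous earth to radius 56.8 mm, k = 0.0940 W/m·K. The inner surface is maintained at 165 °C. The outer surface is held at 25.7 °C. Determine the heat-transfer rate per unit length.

Q' = 109 W/m

Series thermal resistances, inner to outer:
  R'_nickel alloy = ln(0.0267/0.0221)/(2πk) = 0.1891/(2π·11.8) = 0.002550 m·K/W
  R'_diatomaceous earth = ln(0.0568/0.0267)/(2πk) = 0.7549/(2π·0.0940) = 1.278 m·K/W
ΣR = 0.002550 + 1.278 = 1.281 m·K/W
Q' = ΔT/ΣR = (165 °C − 25.7 °C)/1.281 = 109 W/m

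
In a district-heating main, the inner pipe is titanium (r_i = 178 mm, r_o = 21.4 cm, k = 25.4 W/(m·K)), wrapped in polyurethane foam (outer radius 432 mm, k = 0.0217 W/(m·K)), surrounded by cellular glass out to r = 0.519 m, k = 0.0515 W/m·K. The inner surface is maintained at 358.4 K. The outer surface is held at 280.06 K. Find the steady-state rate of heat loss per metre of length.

Q' = 13.7 W/m

Series thermal resistances, inner to outer:
  R'_titanium = ln(0.214/0.178)/(2πk) = 0.1842/(2π·25.4) = 0.001154 m·K/W
  R'_polyurethane foam = ln(0.432/0.214)/(2πk) = 0.7024/(2π·0.0217) = 5.152 m·K/W
  R'_cellular glass = ln(0.519/0.432)/(2πk) = 0.1835/(2π·0.0515) = 0.5670 m·K/W
ΣR = 0.001154 + 5.152 + 0.5670 = 5.720 m·K/W
Q' = ΔT/ΣR = (358.4 K − 280.06 K)/5.720 = 13.7 W/m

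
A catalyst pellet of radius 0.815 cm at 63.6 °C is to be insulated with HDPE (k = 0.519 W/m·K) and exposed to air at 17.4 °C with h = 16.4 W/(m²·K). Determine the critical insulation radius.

r_cr = 6.33 cm

For a sphere, r_cr = 2k_ins/h = 2·0.519/16.4 = 0.0633 m = 6.33 cm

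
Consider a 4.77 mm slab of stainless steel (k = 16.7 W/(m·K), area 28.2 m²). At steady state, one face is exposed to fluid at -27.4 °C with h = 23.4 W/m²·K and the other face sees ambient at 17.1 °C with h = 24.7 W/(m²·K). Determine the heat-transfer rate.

Q = 15.0 kW

Treat each layer as a resistance in series:
  R_conv,in = 1/(hA) = 1/(23.4·28.2) = 0.001515 K/W
  R_stainless steel = L/(kA) = 0.00477/(16.7·28.2) = 1.013×10^-5 K/W
  R_conv,out = 1/(hA) = 1/(24.7·28.2) = 0.001436 K/W
ΣR = 0.001515 + 1.013×10^-5 + 0.001436 = 0.002961 K/W
Q = ΔT/ΣR = (-27.4 °C − 17.1 °C)/0.002961 = -15000 W
(Negative Q ⇒ heat flows inward; heat gain = 15000 W.)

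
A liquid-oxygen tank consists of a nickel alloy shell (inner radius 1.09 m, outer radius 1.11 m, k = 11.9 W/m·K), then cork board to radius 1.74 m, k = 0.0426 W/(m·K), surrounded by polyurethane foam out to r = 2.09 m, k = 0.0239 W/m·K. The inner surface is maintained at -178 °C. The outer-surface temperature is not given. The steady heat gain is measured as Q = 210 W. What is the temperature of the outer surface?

Sum the resistances:
  R_nickel alloy = (1/1.09 − 1/1.11)/(4πk) = 0.01653/(4π·11.9) = 1.105×10^-4 K/W
  R_cork board = (1/1.11 − 1/1.74)/(4πk) = 0.3262/(4π·0.0426) = 0.6093 K/W
  R_polyurethane foam = (1/1.74 − 1/2.09)/(4πk) = 0.09624/(4π·0.0239) = 0.3205 K/W
ΣR = 0.9299 K/W
ΔT = Q·ΣR = 210 × 0.9299 = 195.3 K
Heat flows inward, so T_out = T_in + ΔT = -178 + 195.3 = 17.3 °C

T_out = 17.3 °C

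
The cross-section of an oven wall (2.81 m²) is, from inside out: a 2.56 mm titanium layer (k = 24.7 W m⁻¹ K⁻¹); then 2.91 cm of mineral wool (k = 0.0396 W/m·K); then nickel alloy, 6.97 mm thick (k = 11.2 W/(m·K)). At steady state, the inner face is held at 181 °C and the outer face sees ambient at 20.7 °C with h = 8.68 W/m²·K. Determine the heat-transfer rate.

Q = 529 W

Treat each layer as a resistance in series:
  R_titanium = L/(kA) = 0.00256/(24.7·2.81) = 3.688×10^-5 K/W
  R_mineral wool = L/(kA) = 0.0291/(0.0396·2.81) = 0.2615 K/W
  R_nickel alloy = L/(kA) = 0.00697/(11.2·2.81) = 2.215×10^-4 K/W
  R_conv,out = 1/(hA) = 1/(8.68·2.81) = 0.04100 K/W
ΣR = 3.688×10^-5 + 0.2615 + 2.215×10^-4 + 0.04100 = 0.3028 K/W
Q = ΔT/ΣR = (181 °C − 20.7 °C)/0.3028 = 529 W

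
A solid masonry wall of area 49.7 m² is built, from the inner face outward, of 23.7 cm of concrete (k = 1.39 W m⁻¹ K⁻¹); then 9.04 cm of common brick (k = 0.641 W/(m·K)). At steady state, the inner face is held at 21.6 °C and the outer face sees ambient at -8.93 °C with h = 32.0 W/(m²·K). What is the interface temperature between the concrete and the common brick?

T = 6.41 °C

Series thermal resistances, inner to outer:
  R_concrete = L/(kA) = 0.237/(1.39·49.7) = 0.003431 K/W
  R_common brick = L/(kA) = 0.0904/(0.641·49.7) = 0.002838 K/W
  R_conv,out = 1/(hA) = 1/(32.0·49.7) = 6.288×10^-4 K/W
ΣR = 0.003431 + 0.002838 + 6.288×10^-4 = 0.006898 K/W
Q = ΔT/ΣR = (21.6 °C − -8.93 °C)/0.006898 = 4426 W
From the inner boundary to the concrete/common brick interface, ΣR_partial = 0.003431 K/W.
T_interface = T_in − Q·ΣR_partial = 21.6 °C − (4426)(0.003431) = 6.41 °C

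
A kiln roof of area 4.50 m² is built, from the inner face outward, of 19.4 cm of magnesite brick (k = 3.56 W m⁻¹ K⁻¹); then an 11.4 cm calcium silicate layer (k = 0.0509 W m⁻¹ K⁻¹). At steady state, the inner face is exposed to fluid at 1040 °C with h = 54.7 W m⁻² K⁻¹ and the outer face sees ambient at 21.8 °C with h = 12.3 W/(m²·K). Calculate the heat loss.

Treat each layer as a resistance in series:
  R_conv,in = 1/(hA) = 1/(54.7·4.50) = 0.004063 K/W
  R_magnesite brick = L/(kA) = 0.194/(3.56·4.50) = 0.01211 K/W
  R_calcium silicate = L/(kA) = 0.114/(0.0509·4.50) = 0.4977 K/W
  R_conv,out = 1/(hA) = 1/(12.3·4.50) = 0.01807 K/W
ΣR = 0.004063 + 0.01211 + 0.4977 + 0.01807 = 0.5319 K/W
Q = ΔT/ΣR = (1040 °C − 21.8 °C)/0.5319 = 1910 W

Q = 1910 W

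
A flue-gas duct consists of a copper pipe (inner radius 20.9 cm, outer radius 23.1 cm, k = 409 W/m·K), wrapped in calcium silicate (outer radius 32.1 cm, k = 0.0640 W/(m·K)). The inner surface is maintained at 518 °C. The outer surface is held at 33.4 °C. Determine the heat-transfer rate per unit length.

Q' = 592 W/m

Resistance network (inner→outer):
  R'_copper = ln(0.231/0.209)/(2πk) = 0.1001/(2π·409) = 3.895×10^-5 m·K/W
  R'_calcium silicate = ln(0.321/0.231)/(2πk) = 0.3290/(2π·0.0640) = 0.8182 m·K/W
ΣR = 3.895×10^-5 + 0.8182 = 0.8182 m·K/W
Q' = ΔT/ΣR = (518 °C − 33.4 °C)/0.8182 = 592 W/m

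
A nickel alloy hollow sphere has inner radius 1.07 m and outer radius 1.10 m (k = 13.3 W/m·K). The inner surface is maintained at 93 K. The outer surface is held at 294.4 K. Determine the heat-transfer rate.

Q = 1320 kW

Q = 4πk·ΔT/(1/r₁ − 1/r₂) = 4π × 13.3 × 201.4 / (1/1.07 − 1/1.10) = 1.32×10^6 W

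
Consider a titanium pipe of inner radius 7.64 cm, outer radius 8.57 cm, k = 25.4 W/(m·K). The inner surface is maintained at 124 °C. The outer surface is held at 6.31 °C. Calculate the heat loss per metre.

Q' = 164 kW/m

Q' = 2πk·ΔT/ln(r₂/r₁) = 2π × 25.4 × 117.69 / ln(0.0857/0.0764) = 1.64×10^5 W/m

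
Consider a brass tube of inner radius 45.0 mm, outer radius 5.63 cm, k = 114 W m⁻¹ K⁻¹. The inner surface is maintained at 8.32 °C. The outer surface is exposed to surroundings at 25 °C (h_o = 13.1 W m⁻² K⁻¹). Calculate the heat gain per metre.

Treat each layer as a resistance in series:
  R'_brass = ln(0.0563/0.0450)/(2πk) = 0.2240/(2π·114) = 3.128×10^-4 m·K/W
  R'_conv,out = 1/(2πr h) = 1/(2π·0.0563·13.1) = 0.2158 m·K/W
ΣR = 3.128×10^-4 + 0.2158 = 0.2161 m·K/W
Q' = ΔT/ΣR = (8.32 °C − 25 °C)/0.2161 = -77.2 W/m
(Negative Q' ⇒ heat flows inward; heat gain = 77.2 W/m.)

Q' = 77.2 W/m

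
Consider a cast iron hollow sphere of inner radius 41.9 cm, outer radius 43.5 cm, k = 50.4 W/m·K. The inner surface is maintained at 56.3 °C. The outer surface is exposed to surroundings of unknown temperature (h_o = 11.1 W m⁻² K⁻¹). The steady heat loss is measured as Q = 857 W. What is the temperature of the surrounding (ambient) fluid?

T_out = 23.7 °C

Series resistances:
  R_cast iron = (1/0.419 − 1/0.435)/(4πk) = 0.08778/(4π·50.4) = 1.386×10^-4 K/W
  R_conv,out = 1/(4πr²h) = 1/(4π·0.435²·11.1) = 0.03789 K/W
ΣR = 0.03803 K/W
ΔT = Q·ΣR = 857 × 0.03803 = 32.59 K
Heat flows outward, so T_out = T_in − ΔT = 56.3 − 32.59 = 23.7 °C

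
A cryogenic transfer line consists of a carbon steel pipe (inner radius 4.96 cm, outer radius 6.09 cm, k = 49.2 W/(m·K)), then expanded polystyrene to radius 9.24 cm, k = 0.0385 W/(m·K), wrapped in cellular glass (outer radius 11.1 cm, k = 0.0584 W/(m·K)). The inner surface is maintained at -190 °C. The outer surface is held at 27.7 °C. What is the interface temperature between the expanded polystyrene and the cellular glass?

Resistance network (inner→outer):
  R'_carbon steel = ln(0.0609/0.0496)/(2πk) = 0.2052/(2π·49.2) = 6.639×10^-4 m·K/W
  R'_expanded polystyrene = ln(0.0924/0.0609)/(2πk) = 0.4169/(2π·0.0385) = 1.723 m·K/W
  R'_cellular glass = ln(0.111/0.0924)/(2πk) = 0.1834/(2π·0.0584) = 0.4998 m·K/W
ΣR = 6.639×10^-4 + 1.723 + 0.4998 = 2.223 m·K/W
Q' = ΔT/ΣR = (-190 °C − 27.7 °C)/2.223 = -97.93 W/m
From the inner boundary to the expanded polystyrene/cellular glass interface, ΣR_partial = 1.724 m·K/W.
T_interface = T_in − Q'·ΣR_partial = -190 °C − (-97.93)(1.724) = -21.2 °C

T = -21.2 °C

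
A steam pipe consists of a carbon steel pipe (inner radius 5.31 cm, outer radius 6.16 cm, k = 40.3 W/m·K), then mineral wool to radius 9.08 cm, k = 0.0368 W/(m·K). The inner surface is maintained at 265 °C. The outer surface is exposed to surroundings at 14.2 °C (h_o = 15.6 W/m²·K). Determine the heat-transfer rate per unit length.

Q' = 140 W/m

Treat each layer as a resistance in series:
  R'_carbon steel = ln(0.0616/0.0531)/(2πk) = 0.1485/(2π·40.3) = 5.864×10^-4 m·K/W
  R'_mineral wool = ln(0.0908/0.0616)/(2πk) = 0.3880/(2π·0.0368) = 1.678 m·K/W
  R'_conv,out = 1/(2πr h) = 1/(2π·0.0908·15.6) = 0.1124 m·K/W
ΣR = 5.864×10^-4 + 1.678 + 0.1124 = 1.791 m·K/W
Q' = ΔT/ΣR = (265 °C − 14.2 °C)/1.791 = 140 W/m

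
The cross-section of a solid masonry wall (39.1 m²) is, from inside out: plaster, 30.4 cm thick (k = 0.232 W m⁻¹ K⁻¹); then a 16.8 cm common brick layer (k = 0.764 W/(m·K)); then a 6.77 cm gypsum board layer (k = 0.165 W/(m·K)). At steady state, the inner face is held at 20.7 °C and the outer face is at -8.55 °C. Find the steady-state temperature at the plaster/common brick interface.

T = 0.95 °C

Resistance network (inner→outer):
  R_plaster = L/(kA) = 0.304/(0.232·39.1) = 0.03351 K/W
  R_common brick = L/(kA) = 0.168/(0.764·39.1) = 0.005624 K/W
  R_gypsum board = L/(kA) = 0.0677/(0.165·39.1) = 0.01049 K/W
ΣR = 0.03351 + 0.005624 + 0.01049 = 0.04962 K/W
Q = ΔT/ΣR = (20.7 °C − -8.55 °C)/0.04962 = 589.5 W
From the inner boundary to the plaster/common brick interface, ΣR_partial = 0.03351 K/W.
T_interface = T_in − Q·ΣR_partial = 20.7 °C − (589.5)(0.03351) = 0.95 °C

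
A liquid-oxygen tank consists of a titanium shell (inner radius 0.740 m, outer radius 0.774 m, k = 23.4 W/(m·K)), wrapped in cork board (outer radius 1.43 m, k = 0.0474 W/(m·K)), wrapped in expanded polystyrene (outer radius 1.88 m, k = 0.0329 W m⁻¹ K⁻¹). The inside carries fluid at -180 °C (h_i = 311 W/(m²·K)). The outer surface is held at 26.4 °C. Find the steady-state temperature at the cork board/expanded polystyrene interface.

Series thermal resistances, inner to outer:
  R_conv,in = 1/(4πr²h) = 1/(4π·0.740²·311) = 4.673×10^-4 K/W
  R_titanium = (1/0.740 − 1/0.774)/(4πk) = 0.05936/(4π·23.4) = 2.019×10^-4 K/W
  R_cork board = (1/0.774 − 1/1.43)/(4πk) = 0.5927/(4π·0.0474) = 0.9950 K/W
  R_expanded polystyrene = (1/1.43 − 1/1.88)/(4πk) = 0.1674/(4π·0.0329) = 0.4049 K/W
ΣR = 4.673×10^-4 + 2.019×10^-4 + 0.9950 + 0.4049 = 1.401 K/W
Q = ΔT/ΣR = (-180 °C − 26.4 °C)/1.401 = -147.3 W
From the inner boundary to the cork board/expanded polystyrene interface, ΣR_partial = 0.9957 K/W.
T_interface = T_in − Q·ΣR_partial = -180 °C − (-147.3)(0.9957) = -33.3 °C

T = -33.3 °C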